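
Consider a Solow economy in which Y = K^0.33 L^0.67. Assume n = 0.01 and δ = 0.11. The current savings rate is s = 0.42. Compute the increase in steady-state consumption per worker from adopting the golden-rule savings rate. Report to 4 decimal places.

Δc ≈ 0.0277

Break-even investment rate: n + δ = 0.01 + 0.11 = 0.12.
Current steady state (s = 0.42): k* = (0.42/0.12)^(1/0.67) ≈ 6.4870, y* = 6.4870^0.33 ≈ 1.8534, c* = (1−0.42)·1.8534 ≈ 1.0750.
Golden rule sets MPK = n+δ: 0.33·k^(0.33−1) = 0.12, so k_gold = (0.33/0.12)^(1/0.67) ≈ 4.5261.
y_gold = 4.5261^0.33 ≈ 1.6458, c_gold = y_gold − 0.12·k_gold ≈ 1.1027.
Gain: Δc = 1.1027 − 1.0750 ≈ 0.0277.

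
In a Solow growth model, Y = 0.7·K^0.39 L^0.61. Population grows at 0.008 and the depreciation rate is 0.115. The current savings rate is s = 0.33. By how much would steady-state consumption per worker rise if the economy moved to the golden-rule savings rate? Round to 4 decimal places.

Break-even investment rate: n + δ = 0.008 + 0.115 = 0.123.
Current steady state (s = 0.33): k* = (0.33·0.7/0.123)^(1/0.61) ≈ 2.8100, y* = 0.7·2.8100^0.39 ≈ 1.0473, c* = (1−0.33)·1.0473 ≈ 0.7017.
Setting f'(k) = n+δ gives 0.39·0.7·k^(0.39−1) = 0.123, hence k_gold = (0.39·0.7/0.123)^(1/0.61) ≈ 3.6952.
y_gold = 0.7·3.6952^0.39 ≈ 1.1654, c_gold = y_gold − 0.123·k_gold ≈ 0.7109.
Gain: Δc = 0.7109 − 0.7017 ≈ 0.0092.

Δc ≈ 0.0092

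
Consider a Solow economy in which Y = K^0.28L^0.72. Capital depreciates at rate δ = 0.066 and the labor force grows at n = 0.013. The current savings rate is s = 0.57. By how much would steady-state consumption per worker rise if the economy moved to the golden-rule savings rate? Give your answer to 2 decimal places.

n + δ = 0.013 + 0.066 = 0.079.
Current steady state (s = 0.57): k* = (0.57/0.079)^(1/0.72) ≈ 15.5600, y* = 15.5600^0.28 ≈ 2.1566, c* = (1−0.57)·2.1566 ≈ 0.9273.
Maximizing c = f(k) − (n+δ)·k gives f'(k) = n+δ, i.e. 0.28·k^(0.28−1) = 0.079, so k_gold = (0.28/0.079)^(1/0.72) ≈ 5.7975.
y_gold = 5.7975^0.28 ≈ 1.6357, c_gold = y_gold − 0.079·k_gold ≈ 1.1777.
Gain: Δc = 1.1777 − 0.9273 ≈ 0.2504.

Δc ≈ 0.25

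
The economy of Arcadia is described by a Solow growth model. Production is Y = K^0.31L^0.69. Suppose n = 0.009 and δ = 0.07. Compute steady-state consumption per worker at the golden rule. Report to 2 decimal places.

c_gold ≈ 1.28

n + δ = 0.009 + 0.07 = 0.079.
At the golden rule the marginal product of capital equals n+δ: 0.31·k^(0.31−1) = 0.079. Solving, k_gold = (0.31/0.079)^(1/0.69) ≈ 7.2525.
y_gold = 7.2525^0.31 ≈ 1.8482.
c_gold = y_gold − (n+δ)·k_gold = 1.8482 − 0.079·7.2525 ≈ 1.2753.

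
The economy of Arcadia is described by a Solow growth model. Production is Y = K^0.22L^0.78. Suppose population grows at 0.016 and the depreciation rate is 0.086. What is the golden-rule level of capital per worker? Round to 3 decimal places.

The effective depreciation rate is n + δ = 0.016 + 0.086 = 0.102.
Maximizing c = f(k) − (n+δ)·k gives f'(k) = n+δ, i.e. 0.22·k^(0.22−1) = 0.102, so k_gold = (0.22/0.102)^(1/0.78) ≈ 2.6790.

k_gold ≈ 2.679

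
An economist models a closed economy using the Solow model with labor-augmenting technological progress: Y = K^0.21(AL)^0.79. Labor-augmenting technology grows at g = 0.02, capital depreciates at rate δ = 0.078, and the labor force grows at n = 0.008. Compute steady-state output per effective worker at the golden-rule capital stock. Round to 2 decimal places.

Break-even investment rate: n + g + δ = 0.008 + 0.02 + 0.078 = 0.106.
Setting f'(k) = n+g+δ gives 0.21·k^(0.21−1) = 0.106, hence k_gold = (0.21/0.106)^(1/0.79) ≈ 2.3760.
Output: y_gold = k_gold^0.21 = 2.3760^0.21 ≈ 1.1993.

y_gold ≈ 1.20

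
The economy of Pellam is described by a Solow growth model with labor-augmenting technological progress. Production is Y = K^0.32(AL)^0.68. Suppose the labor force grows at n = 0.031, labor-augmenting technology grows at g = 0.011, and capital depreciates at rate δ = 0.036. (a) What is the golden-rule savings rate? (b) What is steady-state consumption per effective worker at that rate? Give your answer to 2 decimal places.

(a) s_gold = 0.32; (b) c_gold ≈ 1.32

The effective depreciation rate is n + g + δ = 0.031 + 0.011 + 0.036 = 0.078.
For Cobb-Douglas, s_gold equals capital's share: s_gold = 0.32.
At the golden rule the marginal product of capital equals n+g+δ: 0.32·k^(0.32−1) = 0.078. Solving, k_gold = (0.32/0.078)^(1/0.68) ≈ 7.9717.
y_gold = 7.9717^0.32 ≈ 1.9431; c_gold = (1−0.32)·y_gold ≈ 1.3213.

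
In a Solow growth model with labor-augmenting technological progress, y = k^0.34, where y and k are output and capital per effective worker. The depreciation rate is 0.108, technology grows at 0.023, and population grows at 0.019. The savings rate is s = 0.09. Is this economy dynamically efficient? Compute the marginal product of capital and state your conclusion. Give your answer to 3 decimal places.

dynamically efficient; MPK ≈ 0.567

Capital per effective worker breaks even when investment replaces (n + g + δ)·k; here n + g + δ = 0.15.
Steady-state k*: s·k^0.34 = 0.15·k gives k* = (0.09/0.15)^(1/0.66) ≈ 0.4612.
MPK = 0.34·0.4612^(-0.66) ≈ 0.5667.
MPK > n+g+δ = 0.15, so the economy is dynamically efficient (under-saving).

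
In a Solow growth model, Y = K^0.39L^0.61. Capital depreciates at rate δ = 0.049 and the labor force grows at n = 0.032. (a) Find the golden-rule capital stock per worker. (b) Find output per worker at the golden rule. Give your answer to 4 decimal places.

The effective depreciation rate is n + δ = 0.032 + 0.049 = 0.081.
Maximizing c = f(k) − (n+δ)·k gives f'(k) = n+δ, i.e. 0.39·k^(0.39−1) = 0.081, so k_gold = (0.39/0.081)^(1/0.61) ≈ 13.1517.
y_gold = 13.1517^0.39 ≈ 2.7315.

(a) k_gold ≈ 13.1517; (b) y_gold ≈ 2.7315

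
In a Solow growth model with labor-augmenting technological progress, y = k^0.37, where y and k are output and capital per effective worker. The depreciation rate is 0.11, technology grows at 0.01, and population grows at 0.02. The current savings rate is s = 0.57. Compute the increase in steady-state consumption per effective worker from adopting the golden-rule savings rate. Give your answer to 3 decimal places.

The effective depreciation rate is n + g + δ = 0.02 + 0.01 + 0.11 = 0.14.
Current steady state (s = 0.57): k* = (0.57/0.14)^(1/0.63) ≈ 9.2865, y* = 9.2865^0.37 ≈ 2.2809, c* = (1−0.57)·2.2809 ≈ 0.9808.
Golden rule sets MPK = n+g+δ: 0.37·k^(0.37−1) = 0.14, so k_gold = (0.37/0.14)^(1/0.63) ≈ 4.6769.
y_gold = 4.6769^0.37 ≈ 1.7696, c_gold = y_gold − 0.14·k_gold ≈ 1.1149.
Gain: Δc = 1.1149 − 0.9808 ≈ 0.1341.

Δc ≈ 0.134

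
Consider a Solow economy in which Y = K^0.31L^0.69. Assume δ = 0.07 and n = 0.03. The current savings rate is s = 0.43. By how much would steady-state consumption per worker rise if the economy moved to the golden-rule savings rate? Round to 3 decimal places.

Δc ≈ 0.049

Break-even investment rate: n + δ = 0.03 + 0.07 = 0.1.
Current steady state (s = 0.43): k* = (0.43/0.1)^(1/0.69) ≈ 8.2808, y* = 8.2808^0.31 ≈ 1.9258, c* = (1−0.43)·1.9258 ≈ 1.0977.
At the golden rule the marginal product of capital equals n+δ: 0.31·k^(0.31−1) = 0.1. Solving, k_gold = (0.31/0.1)^(1/0.69) ≈ 5.1537.
y_gold = 5.1537^0.31 ≈ 1.6625, c_gold = y_gold − 0.1·k_gold ≈ 1.1471.
Gain: Δc = 1.1471 − 1.0977 ≈ 0.0494.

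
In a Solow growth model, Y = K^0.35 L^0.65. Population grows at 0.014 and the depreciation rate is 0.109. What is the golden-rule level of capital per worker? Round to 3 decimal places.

The effective depreciation rate is n + δ = 0.014 + 0.109 = 0.123.
At the golden rule the marginal product of capital equals n+δ: 0.35·k^(0.35−1) = 0.123. Solving, k_gold = (0.35/0.123)^(1/0.65) ≈ 4.9970.

k_gold ≈ 4.997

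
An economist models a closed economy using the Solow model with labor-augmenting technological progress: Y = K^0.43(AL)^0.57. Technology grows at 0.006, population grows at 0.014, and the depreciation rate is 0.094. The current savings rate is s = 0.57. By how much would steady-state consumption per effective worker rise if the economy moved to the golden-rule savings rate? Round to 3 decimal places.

Capital per effective worker breaks even when investment replaces (n + g + δ)·k; here n + g + δ = 0.114.
Current steady state (s = 0.57): k* = (0.57/0.114)^(1/0.57) ≈ 16.8369, y* = 16.8369^0.43 ≈ 3.3674, c* = (1−0.57)·3.3674 ≈ 1.4480.
Setting f'(k) = n+g+δ gives 0.43·k^(0.43−1) = 0.114, hence k_gold = (0.43/0.114)^(1/0.57) ≈ 10.2687.
y_gold = 10.2687^0.43 ≈ 2.7224, c_gold = y_gold − 0.114·k_gold ≈ 1.5518.
Gain: Δc = 1.5518 − 1.4480 ≈ 0.1038.

Δc ≈ 0.104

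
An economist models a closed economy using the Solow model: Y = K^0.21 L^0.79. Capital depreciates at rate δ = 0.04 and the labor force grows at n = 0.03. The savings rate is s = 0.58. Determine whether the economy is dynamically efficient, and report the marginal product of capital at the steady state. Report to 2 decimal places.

Capital per worker breaks even when investment replaces (n + δ)·k; here n + δ = 0.07.
Steady-state k*: s·k^0.21 = 0.07·k gives k* = (0.58/0.07)^(1/0.79) ≈ 14.5359.
MPK = 0.21·14.5359^(-0.79) ≈ 0.0253.
MPK < n+δ = 0.07, so the economy is dynamically inefficient (over-saving).

dynamically inefficient; MPK ≈ 0.03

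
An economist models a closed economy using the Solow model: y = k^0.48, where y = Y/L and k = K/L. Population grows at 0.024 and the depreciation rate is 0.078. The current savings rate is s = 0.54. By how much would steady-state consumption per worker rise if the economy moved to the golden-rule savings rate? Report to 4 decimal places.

n + δ = 0.024 + 0.078 = 0.102.
Current steady state (s = 0.54): k* = (0.54/0.102)^(1/0.52) ≈ 24.6553, y* = 24.6553^0.48 ≈ 4.6571, c* = (1−0.54)·4.6571 ≈ 2.1423.
Setting f'(k) = n+δ gives 0.48·k^(0.48−1) = 0.102, hence k_gold = (0.48/0.102)^(1/0.52) ≈ 19.6581.
y_gold = 19.6581^0.48 ≈ 4.1773, c_gold = y_gold − 0.102·k_gold ≈ 2.1722.
Gain: Δc = 2.1722 − 2.1423 ≈ 0.0299.

Δc ≈ 0.0299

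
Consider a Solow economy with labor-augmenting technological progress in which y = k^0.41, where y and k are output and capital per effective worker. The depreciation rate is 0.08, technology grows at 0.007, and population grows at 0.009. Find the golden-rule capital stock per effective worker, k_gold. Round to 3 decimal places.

n + g + δ = 0.009 + 0.007 + 0.08 = 0.096.
Setting f'(k) = n+g+δ gives 0.41·k^(0.41−1) = 0.096, hence k_gold = (0.41/0.096)^(1/0.59) ≈ 11.7129.

k_gold ≈ 11.713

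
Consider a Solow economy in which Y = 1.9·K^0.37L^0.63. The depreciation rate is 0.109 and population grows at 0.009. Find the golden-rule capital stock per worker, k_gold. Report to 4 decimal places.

Break-even investment rate: n + δ = 0.009 + 0.109 = 0.118.
Golden rule sets MPK = n+δ: 0.37·1.9·k^(0.37−1) = 0.118, so k_gold = (0.37·1.9/0.118)^(1/0.63) ≈ 16.9932.

k_gold ≈ 16.9932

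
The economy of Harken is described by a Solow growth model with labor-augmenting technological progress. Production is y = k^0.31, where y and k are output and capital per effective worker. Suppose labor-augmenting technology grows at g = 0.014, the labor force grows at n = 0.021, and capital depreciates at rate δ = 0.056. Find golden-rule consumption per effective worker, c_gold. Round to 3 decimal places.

Break-even investment rate: n + g + δ = 0.021 + 0.014 + 0.056 = 0.091.
Maximizing c = f(k) − (n+g+δ)·k gives f'(k) = n+g+δ, i.e. 0.31·k^(0.31−1) = 0.091, so k_gold = (0.31/0.091)^(1/0.69) ≈ 5.9085.
y_gold = 5.9085^0.31 ≈ 1.7344.
c_gold = y_gold − (n+g+δ)·k_gold = 1.7344 − 0.091·5.9085 ≈ 1.1968.

c_gold ≈ 1.197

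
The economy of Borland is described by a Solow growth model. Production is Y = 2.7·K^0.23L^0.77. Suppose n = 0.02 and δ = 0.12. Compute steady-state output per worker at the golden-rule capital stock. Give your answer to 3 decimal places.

y_gold ≈ 4.213

Capital per worker breaks even when investment replaces (n + δ)·k; here n + δ = 0.14.
Setting f'(k) = n+δ gives 0.23·2.7·k^(0.23−1) = 0.14, hence k_gold = (0.23·2.7/0.14)^(1/0.77) ≈ 6.9217.
Output: y_gold = 2.7·k_gold^0.23 = 2.7·6.9217^0.23 ≈ 4.2132.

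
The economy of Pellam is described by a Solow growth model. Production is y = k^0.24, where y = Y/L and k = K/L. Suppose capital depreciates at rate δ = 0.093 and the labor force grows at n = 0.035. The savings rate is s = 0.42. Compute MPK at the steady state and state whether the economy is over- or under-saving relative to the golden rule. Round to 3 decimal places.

over-saving; MPK ≈ 0.073

n + δ = 0.035 + 0.093 = 0.128.
Steady-state k*: s·k^0.24 = 0.128·k gives k* = (0.42/0.128)^(1/0.76) ≈ 4.7753.
MPK = 0.24·4.7753^(-0.76) ≈ 0.0731.
MPK < n+δ = 0.128, so the economy is dynamically inefficient (over-saving).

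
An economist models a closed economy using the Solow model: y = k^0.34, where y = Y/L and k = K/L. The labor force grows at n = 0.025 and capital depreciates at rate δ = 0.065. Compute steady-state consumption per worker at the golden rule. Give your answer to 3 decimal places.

Capital per worker breaks even when investment replaces (n + δ)·k; here n + δ = 0.09.
At the golden rule the marginal product of capital equals n+δ: 0.34·k^(0.34−1) = 0.09. Solving, k_gold = (0.34/0.09)^(1/0.66) ≈ 7.4920.
y_gold = 7.4920^0.34 ≈ 1.9832.
c_gold = y_gold − (n+δ)·k_gold = 1.9832 − 0.09·7.4920 ≈ 1.3089.

c_gold ≈ 1.309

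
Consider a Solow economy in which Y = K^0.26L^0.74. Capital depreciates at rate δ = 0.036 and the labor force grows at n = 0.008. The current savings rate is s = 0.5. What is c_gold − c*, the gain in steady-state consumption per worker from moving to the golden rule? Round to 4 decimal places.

Δc ≈ 0.2069

The effective depreciation rate is n + δ = 0.008 + 0.036 = 0.044.
Current steady state (s = 0.5): k* = (0.5/0.044)^(1/0.74) ≈ 26.6916, y* = 26.6916^0.26 ≈ 2.3489, c* = (1−0.5)·2.3489 ≈ 1.1744.
At the golden rule the marginal product of capital equals n+δ: 0.26·k^(0.26−1) = 0.044. Solving, k_gold = (0.26/0.044)^(1/0.74) ≈ 11.0305.
y_gold = 11.0305^0.26 ≈ 1.8667, c_gold = y_gold − 0.044·k_gold ≈ 1.3814.
Gain: Δc = 1.3814 − 1.1744 ≈ 0.2069.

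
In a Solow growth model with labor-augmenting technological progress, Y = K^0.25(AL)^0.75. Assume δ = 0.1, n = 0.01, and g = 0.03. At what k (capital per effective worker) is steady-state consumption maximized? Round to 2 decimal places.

Capital per effective worker breaks even when investment replaces (n + g + δ)·k; here n + g + δ = 0.14.
Maximizing c = f(k) − (n+g+δ)·k gives f'(k) = n+g+δ, i.e. 0.25·k^(0.25−1) = 0.14, so k_gold = (0.25/0.14)^(1/0.75) ≈ 2.1665.

k_gold ≈ 2.17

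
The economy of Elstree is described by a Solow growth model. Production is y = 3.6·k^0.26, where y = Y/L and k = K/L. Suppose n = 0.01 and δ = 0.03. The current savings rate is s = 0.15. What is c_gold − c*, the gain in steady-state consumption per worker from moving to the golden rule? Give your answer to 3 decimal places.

Δc ≈ 0.429

The effective depreciation rate is n + δ = 0.01 + 0.03 = 0.04.
Current steady state (s = 0.15): k* = (0.15·3.6/0.04)^(1/0.74) ≈ 33.6882, y* = 3.6·33.6882^0.26 ≈ 8.9835, c* = (1−0.15)·8.9835 ≈ 7.6360.
Golden rule sets MPK = n+δ: 0.26·3.6·k^(0.26−1) = 0.04, so k_gold = (0.26·3.6/0.04)^(1/0.74) ≈ 70.8421.
y_gold = 3.6·70.8421^0.26 ≈ 10.8988, c_gold = y_gold − 0.04·k_gold ≈ 8.0651.
Gain: Δc = 8.0651 − 7.6360 ≈ 0.4291.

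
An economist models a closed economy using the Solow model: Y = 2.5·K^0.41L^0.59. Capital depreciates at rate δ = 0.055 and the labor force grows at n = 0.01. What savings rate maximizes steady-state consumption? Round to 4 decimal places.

n + δ = 0.01 + 0.055 = 0.065.
At the golden rule MPK = n+δ, and in any Cobb-Douglas steady state s = (n+δ)·k/y = MPK·k/y = capital's share 0.41.

s_gold = 0.4100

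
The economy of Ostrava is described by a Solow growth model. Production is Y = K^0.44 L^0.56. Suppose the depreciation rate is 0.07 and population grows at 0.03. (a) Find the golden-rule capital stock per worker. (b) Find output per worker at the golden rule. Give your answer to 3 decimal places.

The effective depreciation rate is n + δ = 0.03 + 0.07 = 0.1.
Setting f'(k) = n+δ gives 0.44·k^(0.44−1) = 0.1, hence k_gold = (0.44/0.1)^(1/0.56) ≈ 14.0936.
y_gold = 14.0936^0.44 ≈ 3.2031.

(a) k_gold ≈ 14.094; (b) y_gold ≈ 3.203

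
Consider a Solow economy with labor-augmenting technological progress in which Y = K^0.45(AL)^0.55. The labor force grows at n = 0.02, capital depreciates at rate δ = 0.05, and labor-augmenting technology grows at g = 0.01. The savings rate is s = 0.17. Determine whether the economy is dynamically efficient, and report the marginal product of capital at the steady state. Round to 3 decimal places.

The effective depreciation rate is n + g + δ = 0.02 + 0.01 + 0.05 = 0.08.
Steady-state k*: s·k^0.45 = 0.08·k gives k* = (0.17/0.08)^(1/0.55) ≈ 3.9373.
MPK = 0.45·3.9373^(-0.55) ≈ 0.2118.
MPK > n+g+δ = 0.08, so the economy is dynamically efficient (under-saving).

dynamically efficient; MPK ≈ 0.212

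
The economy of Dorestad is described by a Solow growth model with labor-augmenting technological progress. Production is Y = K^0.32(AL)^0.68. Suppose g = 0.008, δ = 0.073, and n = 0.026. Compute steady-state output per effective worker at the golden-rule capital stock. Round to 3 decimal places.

Capital per effective worker breaks even when investment replaces (n + g + δ)·k; here n + g + δ = 0.107.
Maximizing c = f(k) − (n+g+δ)·k gives f'(k) = n+g+δ, i.e. 0.32·k^(0.32−1) = 0.107, so k_gold = (0.32/0.107)^(1/0.68) ≈ 5.0079.
Output: y_gold = k_gold^0.32 = 5.0079^0.32 ≈ 1.6745.

y_gold ≈ 1.675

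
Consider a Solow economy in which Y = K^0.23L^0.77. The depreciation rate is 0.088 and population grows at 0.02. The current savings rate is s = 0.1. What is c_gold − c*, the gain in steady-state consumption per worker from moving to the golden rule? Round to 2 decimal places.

Δc ≈ 0.09

Break-even investment rate: n + δ = 0.02 + 0.088 = 0.108.
Current steady state (s = 0.1): k* = (0.1/0.108)^(1/0.77) ≈ 0.9049, y* = 0.9049^0.23 ≈ 0.9773, c* = (1−0.1)·0.9773 ≈ 0.8795.
Setting f'(k) = n+δ gives 0.23·k^(0.23−1) = 0.108, hence k_gold = (0.23/0.108)^(1/0.77) ≈ 2.6691.
y_gold = 2.6691^0.23 ≈ 1.2533, c_gold = y_gold − 0.108·k_gold ≈ 0.9651.
Gain: Δc = 0.9651 − 0.8795 ≈ 0.0855.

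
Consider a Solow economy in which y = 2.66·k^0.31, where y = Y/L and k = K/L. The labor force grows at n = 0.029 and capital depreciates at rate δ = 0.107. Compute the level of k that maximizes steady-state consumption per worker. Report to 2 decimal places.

k_gold ≈ 13.63

n + δ = 0.029 + 0.107 = 0.136.
Setting f'(k) = n+δ gives 0.31·2.66·k^(0.31−1) = 0.136, hence k_gold = (0.31·2.66/0.136)^(1/0.69) ≈ 13.6256.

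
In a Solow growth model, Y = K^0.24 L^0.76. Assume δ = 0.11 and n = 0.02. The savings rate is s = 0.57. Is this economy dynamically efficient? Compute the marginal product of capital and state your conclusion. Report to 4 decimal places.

The effective depreciation rate is n + δ = 0.02 + 0.11 = 0.13.
Steady-state k*: s·k^0.24 = 0.13·k gives k* = (0.57/0.13)^(1/0.76) ≈ 6.9927.
MPK = 0.24·6.9927^(-0.76) ≈ 0.0547.
MPK < n+δ = 0.13, so the economy is dynamically inefficient (over-saving).

dynamically inefficient; MPK ≈ 0.0547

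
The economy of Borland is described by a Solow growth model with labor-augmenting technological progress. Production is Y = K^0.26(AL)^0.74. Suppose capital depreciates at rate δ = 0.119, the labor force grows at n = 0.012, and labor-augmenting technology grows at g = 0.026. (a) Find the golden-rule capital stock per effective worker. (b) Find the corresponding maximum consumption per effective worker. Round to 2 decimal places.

(a) k_gold ≈ 1.98; (b) c_gold ≈ 0.88

The effective depreciation rate is n + g + δ = 0.012 + 0.026 + 0.119 = 0.157.
Golden rule sets MPK = n+g+δ: 0.26·k^(0.26−1) = 0.157, so k_gold = (0.26/0.157)^(1/0.74) ≈ 1.9772.
y_gold = 1.9772^0.26 ≈ 1.1939; c_gold = y_gold − 0.157·k_gold ≈ 0.8835.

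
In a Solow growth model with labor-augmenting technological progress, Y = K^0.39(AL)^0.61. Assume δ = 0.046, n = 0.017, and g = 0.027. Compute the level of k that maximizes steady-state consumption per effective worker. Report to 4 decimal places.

k_gold ≈ 11.0655

Capital per effective worker breaks even when investment replaces (n + g + δ)·k; here n + g + δ = 0.09.
At the golden rule the marginal product of capital equals n+g+δ: 0.39·k^(0.39−1) = 0.09. Solving, k_gold = (0.39/0.09)^(1/0.61) ≈ 11.0655.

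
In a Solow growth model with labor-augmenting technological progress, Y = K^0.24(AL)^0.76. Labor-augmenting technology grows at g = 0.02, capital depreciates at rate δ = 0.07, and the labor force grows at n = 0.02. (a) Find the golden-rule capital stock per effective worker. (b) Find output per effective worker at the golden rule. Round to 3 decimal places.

(a) k_gold ≈ 2.791; (b) y_gold ≈ 1.279

n + g + δ = 0.02 + 0.02 + 0.07 = 0.11.
Setting f'(k) = n+g+δ gives 0.24·k^(0.24−1) = 0.11, hence k_gold = (0.24/0.11)^(1/0.76) ≈ 2.7913.
y_gold = 2.7913^0.24 ≈ 1.2794.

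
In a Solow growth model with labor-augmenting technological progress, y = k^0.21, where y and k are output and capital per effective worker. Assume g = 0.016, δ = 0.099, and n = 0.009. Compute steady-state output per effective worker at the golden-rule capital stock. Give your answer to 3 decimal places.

y_gold ≈ 1.150

n + g + δ = 0.009 + 0.016 + 0.099 = 0.124.
Maximizing c = f(k) − (n+g+δ)·k gives f'(k) = n+g+δ, i.e. 0.21·k^(0.21−1) = 0.124, so k_gold = (0.21/0.124)^(1/0.79) ≈ 1.9481.
Output: y_gold = k_gold^0.21 = 1.9481^0.21 ≈ 1.1503.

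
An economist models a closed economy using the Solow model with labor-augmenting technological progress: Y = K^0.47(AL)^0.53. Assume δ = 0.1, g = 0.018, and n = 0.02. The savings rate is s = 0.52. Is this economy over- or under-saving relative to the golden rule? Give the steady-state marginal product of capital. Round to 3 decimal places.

over-saving; MPK ≈ 0.125

Capital per effective worker breaks even when investment replaces (n + g + δ)·k; here n + g + δ = 0.138.
Steady-state k*: s·k^0.47 = 0.138·k gives k* = (0.52/0.138)^(1/0.53) ≈ 12.2188.
MPK = 0.47·12.2188^(-0.53) ≈ 0.1247.
MPK < n+g+δ = 0.138, so the economy is dynamically inefficient (over-saving).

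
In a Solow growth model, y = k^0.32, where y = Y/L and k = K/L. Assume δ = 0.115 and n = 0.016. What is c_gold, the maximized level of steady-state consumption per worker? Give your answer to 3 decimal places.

c_gold ≈ 1.035

n + δ = 0.016 + 0.115 = 0.131.
At the golden rule the marginal product of capital equals n+δ: 0.32·k^(0.32−1) = 0.131. Solving, k_gold = (0.32/0.131)^(1/0.68) ≈ 3.7189.
y_gold = 3.7189^0.32 ≈ 1.5224.
c_gold = y_gold − (n+δ)·k_gold = 1.5224 − 0.131·3.7189 ≈ 1.0352.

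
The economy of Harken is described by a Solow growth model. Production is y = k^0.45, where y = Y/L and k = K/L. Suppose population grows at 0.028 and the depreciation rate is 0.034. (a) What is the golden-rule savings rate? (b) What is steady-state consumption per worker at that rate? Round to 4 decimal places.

Capital per worker breaks even when investment replaces (n + δ)·k; here n + δ = 0.062.
For Cobb-Douglas, s_gold equals capital's share: s_gold = 0.45.
Golden rule sets MPK = n+δ: 0.45·k^(0.45−1) = 0.062, so k_gold = (0.45/0.062)^(1/0.55) ≈ 36.7391.
y_gold = 36.7391^0.45 ≈ 5.0618; c_gold = (1−0.45)·y_gold ≈ 2.7840.

(a) s_gold = 0.4500; (b) c_gold ≈ 2.7840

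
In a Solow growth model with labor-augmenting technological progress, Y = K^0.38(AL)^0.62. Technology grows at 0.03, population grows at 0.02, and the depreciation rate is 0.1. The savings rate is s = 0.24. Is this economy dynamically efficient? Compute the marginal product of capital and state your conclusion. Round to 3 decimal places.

dynamically efficient; MPK ≈ 0.237

n + g + δ = 0.02 + 0.03 + 0.1 = 0.15.
Steady-state k*: s·k^0.38 = 0.15·k gives k* = (0.24/0.15)^(1/0.62) ≈ 2.1342.
MPK = 0.38·2.1342^(-0.62) ≈ 0.2375.
MPK > n+g+δ = 0.15, so the economy is dynamically efficient (under-saving).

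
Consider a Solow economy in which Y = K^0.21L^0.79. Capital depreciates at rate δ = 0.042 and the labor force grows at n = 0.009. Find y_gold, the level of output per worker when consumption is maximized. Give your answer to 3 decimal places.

y_gold ≈ 1.457

Break-even investment rate: n + δ = 0.009 + 0.042 = 0.051.
Setting f'(k) = n+δ gives 0.21·k^(0.21−1) = 0.051, hence k_gold = (0.21/0.051)^(1/0.79) ≈ 5.9984.
Output: y_gold = k_gold^0.21 = 5.9984^0.21 ≈ 1.4568.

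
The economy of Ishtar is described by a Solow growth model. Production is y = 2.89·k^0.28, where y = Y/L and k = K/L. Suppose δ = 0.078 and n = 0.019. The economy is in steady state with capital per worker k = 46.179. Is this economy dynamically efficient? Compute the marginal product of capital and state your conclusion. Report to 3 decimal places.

Capital per worker breaks even when investment replaces (n + δ)·k; here n + δ = 0.097.
MPK = 0.28·2.89·k^(0.28−1) = 0.28·2.89·46.179^(-0.72) ≈ 0.0512.
MPK < 0.097, so the economy is dynamically inefficient (over-saving).

dynamically inefficient; MPK ≈ 0.051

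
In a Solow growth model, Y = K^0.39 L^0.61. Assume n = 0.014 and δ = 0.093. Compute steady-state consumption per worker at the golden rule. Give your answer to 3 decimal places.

c_gold ≈ 1.395

Capital per worker breaks even when investment replaces (n + δ)·k; here n + δ = 0.107.
Golden rule sets MPK = n+δ: 0.39·k^(0.39−1) = 0.107, so k_gold = (0.39/0.107)^(1/0.61) ≈ 8.3327.
y_gold = 8.3327^0.39 ≈ 2.2862.
c_gold = y_gold − (n+δ)·k_gold = 2.2862 − 0.107·8.3327 ≈ 1.3946.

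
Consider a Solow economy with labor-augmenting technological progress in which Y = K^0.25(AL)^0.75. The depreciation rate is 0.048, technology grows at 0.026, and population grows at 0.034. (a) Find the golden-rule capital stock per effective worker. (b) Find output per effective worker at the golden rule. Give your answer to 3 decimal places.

Capital per effective worker breaks even when investment replaces (n + g + δ)·k; here n + g + δ = 0.108.
Golden rule sets MPK = n+g+δ: 0.25·k^(0.25−1) = 0.108, so k_gold = (0.25/0.108)^(1/0.75) ≈ 3.0621.
y_gold = 3.0621^0.25 ≈ 1.3228.

(a) k_gold ≈ 3.062; (b) y_gold ≈ 1.323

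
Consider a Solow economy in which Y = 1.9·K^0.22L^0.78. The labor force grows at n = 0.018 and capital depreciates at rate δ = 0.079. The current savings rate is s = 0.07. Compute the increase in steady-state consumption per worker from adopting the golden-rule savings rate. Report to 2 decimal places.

The effective depreciation rate is n + δ = 0.018 + 0.079 = 0.097.
Current steady state (s = 0.07): k* = (0.07·1.9/0.097)^(1/0.78) ≈ 1.4988, y* = 1.9·1.4988^0.22 ≈ 2.0769, c* = (1−0.07)·2.0769 ≈ 1.9315.
Golden rule sets MPK = n+δ: 0.22·1.9·k^(0.22−1) = 0.097, so k_gold = (0.22·1.9/0.097)^(1/0.78) ≈ 6.5064.
y_gold = 1.9·6.5064^0.22 ≈ 2.8687, c_gold = y_gold − 0.097·k_gold ≈ 2.2376.
Gain: Δc = 2.2376 − 1.9315 ≈ 0.3061.

Δc ≈ 0.31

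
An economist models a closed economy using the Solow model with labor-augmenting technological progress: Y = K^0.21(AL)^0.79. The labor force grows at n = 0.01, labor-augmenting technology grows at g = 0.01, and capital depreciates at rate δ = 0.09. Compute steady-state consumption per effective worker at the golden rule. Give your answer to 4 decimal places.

Capital per effective worker breaks even when investment replaces (n + g + δ)·k; here n + g + δ = 0.11.
Maximizing c = f(k) − (n+g+δ)·k gives f'(k) = n+g+δ, i.e. 0.21·k^(0.21−1) = 0.11, so k_gold = (0.21/0.11)^(1/0.79) ≈ 2.2671.
y_gold = 2.2671^0.21 ≈ 1.1875.
c_gold = y_gold − (n+g+δ)·k_gold = 1.1875 − 0.11·2.2671 ≈ 0.9382.

c_gold ≈ 0.9382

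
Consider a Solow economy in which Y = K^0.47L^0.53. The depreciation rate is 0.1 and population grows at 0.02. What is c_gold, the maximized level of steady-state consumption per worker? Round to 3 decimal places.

The effective depreciation rate is n + δ = 0.02 + 0.1 = 0.12.
Golden rule sets MPK = n+δ: 0.47·k^(0.47−1) = 0.12, so k_gold = (0.47/0.12)^(1/0.53) ≈ 13.1435.
y_gold = 13.1435^0.47 ≈ 3.3558.
c_gold = y_gold − (n+δ)·k_gold = 3.3558 − 0.12·13.1435 ≈ 1.7786.

c_gold ≈ 1.779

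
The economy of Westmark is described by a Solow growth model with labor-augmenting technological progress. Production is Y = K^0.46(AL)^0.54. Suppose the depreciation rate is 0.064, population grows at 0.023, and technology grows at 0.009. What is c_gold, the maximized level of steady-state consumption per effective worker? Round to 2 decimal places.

c_gold ≈ 2.05

Capital per effective worker breaks even when investment replaces (n + g + δ)·k; here n + g + δ = 0.096.
Golden rule sets MPK = n+g+δ: 0.46·k^(0.46−1) = 0.096, so k_gold = (0.46/0.096)^(1/0.54) ≈ 18.2037.
y_gold = 18.2037^0.46 ≈ 3.7990.
c_gold = y_gold − (n+g+δ)·k_gold = 3.7990 − 0.096·18.2037 ≈ 2.0515.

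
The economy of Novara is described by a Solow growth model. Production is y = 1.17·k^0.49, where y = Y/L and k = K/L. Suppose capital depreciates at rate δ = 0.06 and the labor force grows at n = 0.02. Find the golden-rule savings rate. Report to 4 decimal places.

s_gold = 0.4900

Capital per worker breaks even when investment replaces (n + δ)·k; here n + δ = 0.08.
At the golden rule MPK = n+δ, and in any Cobb-Douglas steady state s = (n+δ)·k/y = MPK·k/y = capital's share 0.49.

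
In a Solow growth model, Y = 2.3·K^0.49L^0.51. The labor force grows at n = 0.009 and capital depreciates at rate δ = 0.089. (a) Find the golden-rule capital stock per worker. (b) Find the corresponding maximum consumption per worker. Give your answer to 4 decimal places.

The effective depreciation rate is n + δ = 0.009 + 0.089 = 0.098.
Maximizing c = f(k) − (n+δ)·k gives f'(k) = n+δ, i.e. 0.49·2.3·k^(0.49−1) = 0.098, so k_gold = (0.49·2.3/0.098)^(1/0.51) ≈ 120.1710.
y_gold = 2.3·120.1710^0.49 ≈ 24.0342; c_gold = y_gold − 0.098·k_gold ≈ 12.2574.

(a) k_gold ≈ 120.1710; (b) c_gold ≈ 12.2574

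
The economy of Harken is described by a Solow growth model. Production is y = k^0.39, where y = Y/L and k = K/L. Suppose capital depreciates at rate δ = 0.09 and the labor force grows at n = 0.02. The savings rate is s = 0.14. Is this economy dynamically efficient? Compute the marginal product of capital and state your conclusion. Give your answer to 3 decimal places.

Break-even investment rate: n + δ = 0.02 + 0.09 = 0.11.
Steady-state k*: s·k^0.39 = 0.11·k gives k* = (0.14/0.11)^(1/0.61) ≈ 1.4849.
MPK = 0.39·1.4849^(-0.61) ≈ 0.3064.
MPK > n+δ = 0.11, so the economy is dynamically efficient (under-saving).

dynamically efficient; MPK ≈ 0.306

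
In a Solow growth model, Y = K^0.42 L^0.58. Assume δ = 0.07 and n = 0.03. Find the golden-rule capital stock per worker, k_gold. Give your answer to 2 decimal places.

The effective depreciation rate is n + δ = 0.03 + 0.07 = 0.1.
At the golden rule the marginal product of capital equals n+δ: 0.42·k^(0.42−1) = 0.1. Solving, k_gold = (0.42/0.1)^(1/0.58) ≈ 11.8732.

k_gold ≈ 11.87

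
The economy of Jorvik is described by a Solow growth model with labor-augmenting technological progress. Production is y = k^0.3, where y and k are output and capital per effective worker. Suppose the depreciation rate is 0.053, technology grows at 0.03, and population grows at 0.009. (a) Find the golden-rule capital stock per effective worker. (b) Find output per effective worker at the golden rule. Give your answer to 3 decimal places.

(a) k_gold ≈ 5.412; (b) y_gold ≈ 1.660

The effective depreciation rate is n + g + δ = 0.009 + 0.03 + 0.053 = 0.092.
Maximizing c = f(k) − (n+g+δ)·k gives f'(k) = n+g+δ, i.e. 0.3·k^(0.3−1) = 0.092, so k_gold = (0.3/0.092)^(1/0.7) ≈ 5.4117.
y_gold = 5.4117^0.3 ≈ 1.6596.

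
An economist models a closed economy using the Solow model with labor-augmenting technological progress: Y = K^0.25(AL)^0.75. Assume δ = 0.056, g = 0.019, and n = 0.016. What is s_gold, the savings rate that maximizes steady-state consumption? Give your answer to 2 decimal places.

Break-even investment rate: n + g + δ = 0.016 + 0.019 + 0.056 = 0.091.
At the golden rule MPK = n+g+δ, and in any Cobb-Douglas steady state s = (n+g+δ)·k/y = MPK·k/y = capital's share 0.25.

s_gold = 0.25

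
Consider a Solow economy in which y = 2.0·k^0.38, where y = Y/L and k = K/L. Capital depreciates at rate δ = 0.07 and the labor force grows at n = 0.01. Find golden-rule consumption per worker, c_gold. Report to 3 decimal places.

The effective depreciation rate is n + δ = 0.01 + 0.07 = 0.08.
At the golden rule the marginal product of capital equals n+δ: 0.38·2.0·k^(0.38−1) = 0.08. Solving, k_gold = (0.38·2.0/0.08)^(1/0.62) ≈ 37.7549.
y_gold = 2.0·37.7549^0.38 ≈ 7.9484.
c_gold = y_gold − (n+δ)·k_gold = 7.9484 − 0.08·37.7549 ≈ 4.9280.

c_gold ≈ 4.928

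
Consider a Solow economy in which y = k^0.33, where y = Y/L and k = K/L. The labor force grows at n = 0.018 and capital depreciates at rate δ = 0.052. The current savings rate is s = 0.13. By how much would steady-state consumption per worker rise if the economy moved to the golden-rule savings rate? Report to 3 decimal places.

Δc ≈ 0.258

Capital per worker breaks even when investment replaces (n + δ)·k; here n + δ = 0.07.
Current steady state (s = 0.13): k* = (0.13/0.07)^(1/0.67) ≈ 2.5192, y* = 2.5192^0.33 ≈ 1.3565, c* = (1−0.13)·1.3565 ≈ 1.1801.
At the golden rule the marginal product of capital equals n+δ: 0.33·k^(0.33−1) = 0.07. Solving, k_gold = (0.33/0.07)^(1/0.67) ≈ 10.1181.
y_gold = 10.1181^0.33 ≈ 2.1463, c_gold = y_gold − 0.07·k_gold ≈ 1.4380.
Gain: Δc = 1.4380 − 1.1801 ≈ 0.2578.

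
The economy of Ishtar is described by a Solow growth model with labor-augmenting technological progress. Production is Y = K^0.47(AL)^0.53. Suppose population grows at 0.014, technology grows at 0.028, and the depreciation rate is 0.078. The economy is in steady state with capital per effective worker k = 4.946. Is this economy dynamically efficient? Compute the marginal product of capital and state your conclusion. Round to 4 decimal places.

dynamically efficient; MPK ≈ 0.2014

Break-even investment rate: n + g + δ = 0.014 + 0.028 + 0.078 = 0.12.
MPK = 0.47·k^(0.47−1) = 0.47·4.946^(-0.53) ≈ 0.2014.
MPK > 0.12, so the economy is dynamically efficient (under-saving).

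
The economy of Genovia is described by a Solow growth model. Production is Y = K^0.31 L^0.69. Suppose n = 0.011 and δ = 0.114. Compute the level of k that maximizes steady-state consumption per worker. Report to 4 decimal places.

The effective depreciation rate is n + δ = 0.011 + 0.114 = 0.125.
Maximizing c = f(k) − (n+δ)·k gives f'(k) = n+δ, i.e. 0.31·k^(0.31−1) = 0.125, so k_gold = (0.31/0.125)^(1/0.69) ≈ 3.7297.

k_gold ≈ 3.7297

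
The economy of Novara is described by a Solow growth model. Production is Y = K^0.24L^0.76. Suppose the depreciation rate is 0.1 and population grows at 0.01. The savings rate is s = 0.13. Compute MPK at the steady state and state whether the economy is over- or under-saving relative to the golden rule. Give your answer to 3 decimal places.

Capital per worker breaks even when investment replaces (n + δ)·k; here n + δ = 0.11.
Steady-state k*: s·k^0.24 = 0.11·k gives k* = (0.13/0.11)^(1/0.76) ≈ 1.2458.
MPK = 0.24·1.2458^(-0.76) ≈ 0.2031.
MPK > n+δ = 0.11, so the economy is dynamically efficient (under-saving).

under-saving; MPK ≈ 0.203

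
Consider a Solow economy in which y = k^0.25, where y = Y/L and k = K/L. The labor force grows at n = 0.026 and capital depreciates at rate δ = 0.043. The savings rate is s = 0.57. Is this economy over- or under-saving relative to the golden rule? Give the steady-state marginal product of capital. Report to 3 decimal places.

over-saving; MPK ≈ 0.030

n + δ = 0.026 + 0.043 = 0.069.
Steady-state k*: s·k^0.25 = 0.069·k gives k* = (0.57/0.069)^(1/0.75) ≈ 16.6994.
MPK = 0.25·16.6994^(-0.75) ≈ 0.0303.
MPK < n+δ = 0.069, so the economy is dynamically inefficient (over-saving).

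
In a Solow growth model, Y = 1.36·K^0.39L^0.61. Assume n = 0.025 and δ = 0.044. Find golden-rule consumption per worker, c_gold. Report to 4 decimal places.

The effective depreciation rate is n + δ = 0.025 + 0.044 = 0.069.
Setting f'(k) = n+δ gives 0.39·1.36·k^(0.39−1) = 0.069, hence k_gold = (0.39·1.36/0.069)^(1/0.61) ≈ 28.3176.
y_gold = 1.36·28.3176^0.39 ≈ 5.0100.
c_gold = y_gold − (n+δ)·k_gold = 5.0100 − 0.069·28.3176 ≈ 3.0561.

c_gold ≈ 3.0561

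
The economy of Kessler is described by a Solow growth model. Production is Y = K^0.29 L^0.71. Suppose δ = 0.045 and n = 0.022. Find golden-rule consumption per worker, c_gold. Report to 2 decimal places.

c_gold ≈ 1.29

The effective depreciation rate is n + δ = 0.022 + 0.045 = 0.067.
Setting f'(k) = n+δ gives 0.29·k^(0.29−1) = 0.067, hence k_gold = (0.29/0.067)^(1/0.71) ≈ 7.8746.
y_gold = 7.8746^0.29 ≈ 1.8193.
c_gold = y_gold − (n+δ)·k_gold = 1.8193 − 0.067·7.8746 ≈ 1.2917.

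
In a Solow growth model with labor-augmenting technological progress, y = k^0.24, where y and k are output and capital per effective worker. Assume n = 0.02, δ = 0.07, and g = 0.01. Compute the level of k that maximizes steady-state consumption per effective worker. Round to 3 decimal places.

Break-even investment rate: n + g + δ = 0.02 + 0.01 + 0.07 = 0.1.
At the golden rule the marginal product of capital equals n+g+δ: 0.24·k^(0.24−1) = 0.1. Solving, k_gold = (0.24/0.1)^(1/0.76) ≈ 3.1643.

k_gold ≈ 3.164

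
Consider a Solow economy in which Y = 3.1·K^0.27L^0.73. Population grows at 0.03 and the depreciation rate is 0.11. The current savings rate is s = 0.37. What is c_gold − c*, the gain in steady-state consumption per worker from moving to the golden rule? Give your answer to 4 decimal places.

Δc ≈ 0.1329

Capital per worker breaks even when investment replaces (n + δ)·k; here n + δ = 0.14.
Current steady state (s = 0.37): k* = (0.37·3.1/0.14)^(1/0.73) ≈ 17.8353, y* = 3.1·17.8353^0.27 ≈ 6.7485, c* = (1−0.37)·6.7485 ≈ 4.2516.
Golden rule sets MPK = n+δ: 0.27·3.1·k^(0.27−1) = 0.14, so k_gold = (0.27·3.1/0.14)^(1/0.73) ≈ 11.5833.
y_gold = 3.1·11.5833^0.27 ≈ 6.0062, c_gold = y_gold − 0.14·k_gold ≈ 4.3845.
Gain: Δc = 4.3845 − 4.2516 ≈ 0.1329.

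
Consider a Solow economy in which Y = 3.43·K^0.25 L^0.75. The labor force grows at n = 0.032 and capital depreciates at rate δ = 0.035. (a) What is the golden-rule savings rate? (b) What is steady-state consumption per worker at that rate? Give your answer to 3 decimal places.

Capital per worker breaks even when investment replaces (n + δ)·k; here n + δ = 0.067.
For Cobb-Douglas, s_gold equals capital's share: s_gold = 0.25.
At the golden rule the marginal product of capital equals n+δ: 0.25·3.43·k^(0.25−1) = 0.067. Solving, k_gold = (0.25·3.43/0.067)^(1/0.75) ≈ 29.9373.
y_gold = 3.43·29.9373^0.25 ≈ 8.0232; c_gold = (1−0.25)·y_gold ≈ 6.0174.

(a) s_gold = 0.250; (b) c_gold ≈ 6.017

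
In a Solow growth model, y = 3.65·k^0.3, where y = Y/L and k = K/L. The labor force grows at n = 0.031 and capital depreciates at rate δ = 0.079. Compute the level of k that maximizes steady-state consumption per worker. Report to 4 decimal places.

k_gold ≈ 26.6529

n + δ = 0.031 + 0.079 = 0.11.
Golden rule sets MPK = n+δ: 0.3·3.65·k^(0.3−1) = 0.11, so k_gold = (0.3·3.65/0.11)^(1/0.7) ≈ 26.6529.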